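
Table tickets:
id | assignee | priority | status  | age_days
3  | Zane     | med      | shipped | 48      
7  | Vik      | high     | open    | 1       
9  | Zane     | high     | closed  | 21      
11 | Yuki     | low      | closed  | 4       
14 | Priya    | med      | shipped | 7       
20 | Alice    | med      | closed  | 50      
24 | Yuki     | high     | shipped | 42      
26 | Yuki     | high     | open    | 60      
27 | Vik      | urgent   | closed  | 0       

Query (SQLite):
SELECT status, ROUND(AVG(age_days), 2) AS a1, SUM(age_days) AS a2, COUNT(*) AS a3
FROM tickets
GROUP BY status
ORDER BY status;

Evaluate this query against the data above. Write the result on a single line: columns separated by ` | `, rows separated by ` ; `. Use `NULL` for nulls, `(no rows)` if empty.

Group tickets by status.
Per group compute: ROUND(AVG(age_days), 2), SUM(age_days), COUNT(*).
  closed: ids {9, 11, 20, 27} → ROUND(AVG(age_days), 2)=18.75, SUM(age_days)=75, COUNT(*)=4
  open: ids {7, 26} → ROUND(AVG(age_days), 2)=30.5, SUM(age_days)=61, COUNT(*)=2
  shipped: ids {3, 14, 24} → ROUND(AVG(age_days), 2)=32.33, SUM(age_days)=97, COUNT(*)=3

closed | 18.75 | 75 | 4 ; open | 30.5 | 61 | 2 ; shipped | 32.33 | 97 | 3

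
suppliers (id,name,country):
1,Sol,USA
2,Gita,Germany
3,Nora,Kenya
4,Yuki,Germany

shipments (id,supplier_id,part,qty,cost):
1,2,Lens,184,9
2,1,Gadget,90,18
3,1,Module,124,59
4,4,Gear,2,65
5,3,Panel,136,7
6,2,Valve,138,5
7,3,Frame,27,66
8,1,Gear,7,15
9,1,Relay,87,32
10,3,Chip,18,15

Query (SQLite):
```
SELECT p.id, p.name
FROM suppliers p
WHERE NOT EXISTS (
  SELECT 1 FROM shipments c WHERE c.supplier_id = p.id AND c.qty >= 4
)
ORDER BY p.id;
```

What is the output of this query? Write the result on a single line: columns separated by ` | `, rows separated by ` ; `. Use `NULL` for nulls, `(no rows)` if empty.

4 | Yuki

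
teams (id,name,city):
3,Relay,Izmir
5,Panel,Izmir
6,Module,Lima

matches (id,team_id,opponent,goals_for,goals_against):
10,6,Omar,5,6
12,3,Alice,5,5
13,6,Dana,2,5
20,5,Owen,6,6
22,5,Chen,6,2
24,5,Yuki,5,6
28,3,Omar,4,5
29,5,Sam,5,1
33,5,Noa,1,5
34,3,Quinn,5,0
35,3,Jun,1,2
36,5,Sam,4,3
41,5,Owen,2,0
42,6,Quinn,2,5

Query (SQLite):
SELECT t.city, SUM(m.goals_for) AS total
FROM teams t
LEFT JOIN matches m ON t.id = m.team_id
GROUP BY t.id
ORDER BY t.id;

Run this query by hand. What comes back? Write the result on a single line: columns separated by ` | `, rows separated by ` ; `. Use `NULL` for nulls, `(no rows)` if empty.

Izmir | 15 ; Izmir | 29 ; Lima | 9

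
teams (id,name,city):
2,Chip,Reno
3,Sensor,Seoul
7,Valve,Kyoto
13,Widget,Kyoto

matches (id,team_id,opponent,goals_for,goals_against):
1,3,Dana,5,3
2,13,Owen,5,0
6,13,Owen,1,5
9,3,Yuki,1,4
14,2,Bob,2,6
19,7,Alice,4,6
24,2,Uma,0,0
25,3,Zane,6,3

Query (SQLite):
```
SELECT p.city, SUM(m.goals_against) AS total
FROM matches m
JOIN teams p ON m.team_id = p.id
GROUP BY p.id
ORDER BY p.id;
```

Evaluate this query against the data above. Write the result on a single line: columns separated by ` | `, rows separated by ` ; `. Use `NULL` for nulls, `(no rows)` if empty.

Join each matches row to its teams via team_id.
Group joined rows by teams.id; compute SUM(m.goals_against) per group.
  2: ids {14, 24} → SUM(m.goals_against)=6
  3: ids {1, 9, 25} → SUM(m.goals_against)=10
  7: ids {19} → SUM(m.goals_against)=6
  13: ids {2, 6} → SUM(m.goals_against)=5

Reno | 6 ; Seoul | 10 ; Kyoto | 6 ; Kyoto | 5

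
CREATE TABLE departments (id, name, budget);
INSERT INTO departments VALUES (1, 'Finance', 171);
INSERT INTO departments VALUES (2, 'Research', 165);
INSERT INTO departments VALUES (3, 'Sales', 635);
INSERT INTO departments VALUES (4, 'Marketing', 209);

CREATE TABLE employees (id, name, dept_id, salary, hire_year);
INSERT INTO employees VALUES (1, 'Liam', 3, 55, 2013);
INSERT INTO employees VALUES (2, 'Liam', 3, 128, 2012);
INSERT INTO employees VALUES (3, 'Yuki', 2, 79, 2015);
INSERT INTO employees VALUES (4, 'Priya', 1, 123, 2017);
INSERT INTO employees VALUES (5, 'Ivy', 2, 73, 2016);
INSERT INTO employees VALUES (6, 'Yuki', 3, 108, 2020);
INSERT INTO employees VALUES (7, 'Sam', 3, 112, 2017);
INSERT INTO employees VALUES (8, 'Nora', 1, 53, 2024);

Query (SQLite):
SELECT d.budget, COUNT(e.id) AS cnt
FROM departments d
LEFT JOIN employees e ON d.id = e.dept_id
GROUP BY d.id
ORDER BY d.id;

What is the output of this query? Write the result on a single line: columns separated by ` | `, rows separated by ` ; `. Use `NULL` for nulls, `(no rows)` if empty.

LEFT JOIN keeps every departments row; unmatched ones get NULL for employees columns.
Group by departments.id and compute COUNT(e.id). COUNT(col) of an all-NULL group is 0.
  1: ids {4, 8} → COUNT(e.id)=2
  2: ids {3, 5} → COUNT(e.id)=2
  3: ids {1, 2, 6, 7} → COUNT(e.id)=4
  4: ids {—} → COUNT(e.id)=0

171 | 2 ; 165 | 2 ; 635 | 4 ; 209 | 0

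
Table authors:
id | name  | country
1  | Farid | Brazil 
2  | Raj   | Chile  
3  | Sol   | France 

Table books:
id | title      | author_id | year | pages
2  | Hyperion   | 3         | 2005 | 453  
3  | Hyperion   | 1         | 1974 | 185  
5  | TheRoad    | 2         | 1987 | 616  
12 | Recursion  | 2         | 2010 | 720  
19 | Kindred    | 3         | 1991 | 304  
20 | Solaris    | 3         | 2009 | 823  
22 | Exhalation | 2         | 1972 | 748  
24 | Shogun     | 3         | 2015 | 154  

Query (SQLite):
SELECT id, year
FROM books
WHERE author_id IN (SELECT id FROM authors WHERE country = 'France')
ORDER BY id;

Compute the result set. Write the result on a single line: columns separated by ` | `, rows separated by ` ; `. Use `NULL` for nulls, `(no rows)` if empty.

2 | 2005 ; 19 | 1991 ; 20 | 2009 ; 24 | 2015

Inner query: authors.id where country = 'France'.
Outer: keep books rows whose author_id is in that set.
Inner query → {3}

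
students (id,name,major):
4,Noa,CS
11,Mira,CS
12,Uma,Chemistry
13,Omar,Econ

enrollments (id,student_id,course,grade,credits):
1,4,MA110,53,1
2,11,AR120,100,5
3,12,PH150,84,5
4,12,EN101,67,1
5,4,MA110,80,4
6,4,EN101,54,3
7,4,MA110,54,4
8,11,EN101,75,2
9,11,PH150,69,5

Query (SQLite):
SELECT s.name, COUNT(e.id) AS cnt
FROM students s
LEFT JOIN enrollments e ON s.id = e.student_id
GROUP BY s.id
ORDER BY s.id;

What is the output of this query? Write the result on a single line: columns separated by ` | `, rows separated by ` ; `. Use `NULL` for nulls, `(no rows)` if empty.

LEFT JOIN keeps every students row; unmatched ones get NULL for enrollments columns.
Group by students.id and compute COUNT(e.id). COUNT(col) of an all-NULL group is 0.
  4: ids {1, 5, 6, 7} → COUNT(e.id)=4
  11: ids {2, 8, 9} → COUNT(e.id)=3
  12: ids {3, 4} → COUNT(e.id)=2
  13: ids {—} → COUNT(e.id)=0

Noa | 4 ; Mira | 3 ; Uma | 2 ; Omar | 0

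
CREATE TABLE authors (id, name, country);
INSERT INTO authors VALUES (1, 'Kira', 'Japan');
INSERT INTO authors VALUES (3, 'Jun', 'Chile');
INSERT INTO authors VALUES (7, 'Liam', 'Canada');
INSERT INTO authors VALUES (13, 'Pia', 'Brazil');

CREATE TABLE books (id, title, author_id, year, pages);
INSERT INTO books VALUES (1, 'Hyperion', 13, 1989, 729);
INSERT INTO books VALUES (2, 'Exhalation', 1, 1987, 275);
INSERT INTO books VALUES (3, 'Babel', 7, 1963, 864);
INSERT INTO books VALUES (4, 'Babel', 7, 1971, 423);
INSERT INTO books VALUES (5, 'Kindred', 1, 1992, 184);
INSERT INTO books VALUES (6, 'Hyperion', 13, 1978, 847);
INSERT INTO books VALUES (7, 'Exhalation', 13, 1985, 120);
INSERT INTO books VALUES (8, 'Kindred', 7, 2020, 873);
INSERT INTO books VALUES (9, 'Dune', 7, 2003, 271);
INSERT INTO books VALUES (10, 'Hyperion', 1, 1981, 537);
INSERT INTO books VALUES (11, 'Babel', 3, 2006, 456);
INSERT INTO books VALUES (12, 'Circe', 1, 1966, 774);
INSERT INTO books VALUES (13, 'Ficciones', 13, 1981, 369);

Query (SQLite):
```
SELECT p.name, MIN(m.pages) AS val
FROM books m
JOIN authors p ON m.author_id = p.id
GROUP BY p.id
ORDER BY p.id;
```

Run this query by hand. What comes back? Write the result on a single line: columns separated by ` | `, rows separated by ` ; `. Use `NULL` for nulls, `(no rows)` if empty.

Join each books row to its authors via author_id.
Group joined rows by authors.id; compute MIN(m.pages) per group.
  1: ids {2, 5, 10, 12} → MIN(m.pages)=184
  3: ids {11} → MIN(m.pages)=456
  7: ids {3, 4, 8, 9} → MIN(m.pages)=271
  13: ids {1, 6, 7, 13} → MIN(m.pages)=120

Kira | 184 ; Jun | 456 ; Liam | 271 ; Pia | 120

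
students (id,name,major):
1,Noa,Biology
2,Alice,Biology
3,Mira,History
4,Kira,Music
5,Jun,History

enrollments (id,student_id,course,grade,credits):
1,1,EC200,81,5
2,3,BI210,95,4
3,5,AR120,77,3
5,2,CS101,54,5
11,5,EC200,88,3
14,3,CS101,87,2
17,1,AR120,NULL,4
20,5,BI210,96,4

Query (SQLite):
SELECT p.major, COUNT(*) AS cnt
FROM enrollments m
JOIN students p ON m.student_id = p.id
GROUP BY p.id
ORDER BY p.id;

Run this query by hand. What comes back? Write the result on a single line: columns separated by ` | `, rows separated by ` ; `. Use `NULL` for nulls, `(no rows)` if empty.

Biology | 2 ; Biology | 1 ; History | 2 ; History | 3

Join each enrollments row to its students via student_id.
Group joined rows by students.id; compute COUNT(*) per group.
  1: ids {1, 17} → COUNT(*)=2
  2: ids {5} → COUNT(*)=1
  3: ids {2, 14} → COUNT(*)=2
  5: ids {3, 11, 20} → COUNT(*)=3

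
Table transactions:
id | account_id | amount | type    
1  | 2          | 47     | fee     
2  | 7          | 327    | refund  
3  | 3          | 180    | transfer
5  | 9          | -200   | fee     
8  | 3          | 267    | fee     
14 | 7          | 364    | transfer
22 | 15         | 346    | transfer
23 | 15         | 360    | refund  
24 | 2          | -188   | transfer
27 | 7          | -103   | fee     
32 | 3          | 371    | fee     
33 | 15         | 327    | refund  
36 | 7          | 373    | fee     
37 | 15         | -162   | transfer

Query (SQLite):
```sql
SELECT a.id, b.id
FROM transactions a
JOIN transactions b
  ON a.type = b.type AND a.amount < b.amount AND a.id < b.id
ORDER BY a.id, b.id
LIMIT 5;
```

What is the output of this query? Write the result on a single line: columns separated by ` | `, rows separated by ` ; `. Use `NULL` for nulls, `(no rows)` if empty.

Pairs (a,b) with same type, a.amount < b.amount, a.id < b.id.
type groups: fee:{1,5,8,27,32,36} refund:{2,23,33} transfer:{3,14,22,24,37}
Ordered by (a.id, b.id); first 5.

1 | 8 ; 1 | 32 ; 1 | 36 ; 2 | 23 ; 3 | 14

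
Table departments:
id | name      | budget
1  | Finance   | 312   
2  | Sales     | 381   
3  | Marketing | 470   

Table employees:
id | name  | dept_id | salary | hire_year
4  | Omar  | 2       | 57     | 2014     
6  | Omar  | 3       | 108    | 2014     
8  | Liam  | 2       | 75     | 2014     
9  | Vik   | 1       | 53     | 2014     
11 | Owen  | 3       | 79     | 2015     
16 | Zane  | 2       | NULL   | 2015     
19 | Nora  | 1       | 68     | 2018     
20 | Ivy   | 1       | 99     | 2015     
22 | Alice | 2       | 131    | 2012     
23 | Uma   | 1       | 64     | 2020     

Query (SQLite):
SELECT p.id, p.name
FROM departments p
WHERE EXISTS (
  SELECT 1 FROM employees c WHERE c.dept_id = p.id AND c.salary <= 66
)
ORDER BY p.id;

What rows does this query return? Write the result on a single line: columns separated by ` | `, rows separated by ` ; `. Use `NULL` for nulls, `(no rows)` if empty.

1 | Finance ; 2 | Sales

For each departments row, check whether any employees with matching dept_id has salary <= 66.
Keep rows where that is true.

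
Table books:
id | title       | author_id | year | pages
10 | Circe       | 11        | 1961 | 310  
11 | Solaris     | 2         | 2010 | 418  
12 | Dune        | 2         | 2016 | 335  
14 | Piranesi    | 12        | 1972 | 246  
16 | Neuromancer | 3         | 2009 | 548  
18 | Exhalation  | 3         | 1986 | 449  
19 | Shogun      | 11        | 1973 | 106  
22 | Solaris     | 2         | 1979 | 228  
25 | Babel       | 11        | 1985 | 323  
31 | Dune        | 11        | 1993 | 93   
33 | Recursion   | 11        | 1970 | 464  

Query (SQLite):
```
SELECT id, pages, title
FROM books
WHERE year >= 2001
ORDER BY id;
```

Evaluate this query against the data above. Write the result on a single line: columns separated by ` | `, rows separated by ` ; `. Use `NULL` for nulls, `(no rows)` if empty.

year >= 2001: ids {11, 12, 16}

11 | 418 | Solaris ; 12 | 335 | Dune ; 16 | 548 | Neuromancer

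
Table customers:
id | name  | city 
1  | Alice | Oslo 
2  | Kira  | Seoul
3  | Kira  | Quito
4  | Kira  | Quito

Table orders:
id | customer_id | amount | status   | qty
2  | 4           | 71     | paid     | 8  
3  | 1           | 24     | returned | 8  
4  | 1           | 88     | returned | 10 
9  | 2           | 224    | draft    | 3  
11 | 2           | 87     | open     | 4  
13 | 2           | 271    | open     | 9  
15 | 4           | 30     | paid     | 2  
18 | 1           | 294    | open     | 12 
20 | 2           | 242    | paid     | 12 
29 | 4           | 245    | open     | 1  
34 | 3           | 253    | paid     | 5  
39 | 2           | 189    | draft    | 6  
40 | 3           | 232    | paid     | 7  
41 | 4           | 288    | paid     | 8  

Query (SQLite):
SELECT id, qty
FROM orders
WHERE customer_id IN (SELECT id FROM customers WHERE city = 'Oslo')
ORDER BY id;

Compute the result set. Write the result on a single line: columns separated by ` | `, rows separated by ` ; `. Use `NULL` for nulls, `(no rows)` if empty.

3 | 8 ; 4 | 10 ; 18 | 12

Inner query: customers.id where city = 'Oslo'.
Outer: keep orders rows whose customer_id is in that set.
Inner query → {1}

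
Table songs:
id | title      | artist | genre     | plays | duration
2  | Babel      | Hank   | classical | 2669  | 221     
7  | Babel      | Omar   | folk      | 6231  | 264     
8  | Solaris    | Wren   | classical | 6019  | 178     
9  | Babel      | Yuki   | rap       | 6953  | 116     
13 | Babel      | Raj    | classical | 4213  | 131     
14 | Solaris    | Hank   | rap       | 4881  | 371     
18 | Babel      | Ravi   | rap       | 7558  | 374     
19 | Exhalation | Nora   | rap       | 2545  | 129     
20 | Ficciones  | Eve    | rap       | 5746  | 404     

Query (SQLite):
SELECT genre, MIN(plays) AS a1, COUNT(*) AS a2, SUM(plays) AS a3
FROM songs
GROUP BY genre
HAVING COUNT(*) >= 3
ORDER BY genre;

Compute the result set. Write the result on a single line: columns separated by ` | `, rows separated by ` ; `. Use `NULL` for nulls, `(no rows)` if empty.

Group songs by genre.
Per group compute: MIN(plays), COUNT(*), SUM(plays).
HAVING: drop groups with fewer than 3 rows.
  classical: ids {2, 8, 13} → MIN(plays)=2669, COUNT(*)=3, SUM(plays)=12901
  folk: ids {7} → MIN(plays)=6231, COUNT(*)=1, SUM(plays)=6231
  rap: ids {9, 14, 18, 19, 20} → MIN(plays)=2545, COUNT(*)=5, SUM(plays)=27683

classical | 2669 | 3 | 12901 ; rap | 2545 | 5 | 27683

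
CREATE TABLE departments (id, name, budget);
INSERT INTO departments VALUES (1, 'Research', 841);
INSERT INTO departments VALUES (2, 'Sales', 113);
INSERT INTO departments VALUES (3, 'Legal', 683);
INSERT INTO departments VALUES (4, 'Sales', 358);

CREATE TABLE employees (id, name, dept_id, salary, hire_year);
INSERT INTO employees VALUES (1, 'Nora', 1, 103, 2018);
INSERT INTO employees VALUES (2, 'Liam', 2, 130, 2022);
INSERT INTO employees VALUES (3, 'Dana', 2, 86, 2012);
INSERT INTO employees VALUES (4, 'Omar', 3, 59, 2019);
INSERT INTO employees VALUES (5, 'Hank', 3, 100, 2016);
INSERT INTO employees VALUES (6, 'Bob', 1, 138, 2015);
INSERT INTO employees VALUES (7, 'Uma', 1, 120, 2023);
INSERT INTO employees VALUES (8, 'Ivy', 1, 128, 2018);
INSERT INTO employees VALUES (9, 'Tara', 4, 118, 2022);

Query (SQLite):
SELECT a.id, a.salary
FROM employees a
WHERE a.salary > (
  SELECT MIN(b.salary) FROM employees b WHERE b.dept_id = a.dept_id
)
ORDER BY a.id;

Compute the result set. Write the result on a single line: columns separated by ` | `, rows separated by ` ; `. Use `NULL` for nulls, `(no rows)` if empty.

For each employees row a, compute MIN(salary) over rows sharing a.dept_id.
Keep row a if a.salary > that per-group MIN.
  dept_id=1: MIN(salary) = 103
  dept_id=2: MIN(salary) = 86
  dept_id=3: MIN(salary) = 59
  dept_id=4: MIN(salary) = 118

2 | 130 ; 5 | 100 ; 6 | 138 ; 7 | 120 ; 8 | 128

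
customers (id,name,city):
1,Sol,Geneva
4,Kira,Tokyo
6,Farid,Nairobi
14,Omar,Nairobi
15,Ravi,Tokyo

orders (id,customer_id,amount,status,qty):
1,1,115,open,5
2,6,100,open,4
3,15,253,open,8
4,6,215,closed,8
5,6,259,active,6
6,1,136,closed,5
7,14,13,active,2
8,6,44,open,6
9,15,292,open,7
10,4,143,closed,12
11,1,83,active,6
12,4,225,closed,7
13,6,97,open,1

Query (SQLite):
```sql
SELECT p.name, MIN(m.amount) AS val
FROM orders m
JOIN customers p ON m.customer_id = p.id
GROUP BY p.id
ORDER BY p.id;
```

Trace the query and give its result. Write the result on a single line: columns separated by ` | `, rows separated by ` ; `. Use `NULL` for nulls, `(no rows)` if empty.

Sol | 83 ; Kira | 143 ; Farid | 44 ; Omar | 13 ; Ravi | 253

Join each orders row to its customers via customer_id.
Group joined rows by customers.id; compute MIN(m.amount) per group.
  1: ids {1, 6, 11} → MIN(m.amount)=83
  4: ids {10, 12} → MIN(m.amount)=143
  6: ids {2, 4, 5, 8, 13} → MIN(m.amount)=44
  14: ids {7} → MIN(m.amount)=13
  15: ids {3, 9} → MIN(m.amount)=253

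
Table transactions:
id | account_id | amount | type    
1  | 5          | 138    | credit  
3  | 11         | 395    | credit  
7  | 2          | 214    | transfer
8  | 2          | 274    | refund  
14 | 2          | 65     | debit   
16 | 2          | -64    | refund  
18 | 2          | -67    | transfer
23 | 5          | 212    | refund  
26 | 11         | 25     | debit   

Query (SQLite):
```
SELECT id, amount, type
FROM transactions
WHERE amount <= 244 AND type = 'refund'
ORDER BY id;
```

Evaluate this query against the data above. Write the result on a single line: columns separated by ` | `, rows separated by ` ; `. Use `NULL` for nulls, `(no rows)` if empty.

16 | -64 | refund ; 23 | 212 | refund

amount <= 244: ids {1, 7, 14, 16, 18, 23, 26}
type = 'refund': ids {8, 16, 23}
Combine with AND.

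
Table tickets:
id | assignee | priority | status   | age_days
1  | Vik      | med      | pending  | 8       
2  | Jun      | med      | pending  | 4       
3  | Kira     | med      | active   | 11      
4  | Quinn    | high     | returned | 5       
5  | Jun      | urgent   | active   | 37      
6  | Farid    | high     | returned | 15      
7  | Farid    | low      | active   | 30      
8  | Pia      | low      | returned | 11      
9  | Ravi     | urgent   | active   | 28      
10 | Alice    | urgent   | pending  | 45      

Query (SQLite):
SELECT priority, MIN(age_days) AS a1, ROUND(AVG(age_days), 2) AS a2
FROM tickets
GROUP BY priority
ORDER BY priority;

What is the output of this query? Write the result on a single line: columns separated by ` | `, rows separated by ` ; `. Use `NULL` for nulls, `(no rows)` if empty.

high | 5 | 10 ; low | 11 | 20.5 ; med | 4 | 7.67 ; urgent | 28 | 36.67

Group tickets by priority.
Per group compute: MIN(age_days), ROUND(AVG(age_days), 2).
  high: ids {4, 6} → MIN(age_days)=5, ROUND(AVG(age_days), 2)=10
  low: ids {7, 8} → MIN(age_days)=11, ROUND(AVG(age_days), 2)=20.5
  med: ids {1, 2, 3} → MIN(age_days)=4, ROUND(AVG(age_days), 2)=7.67
  urgent: ids {5, 9, 10} → MIN(age_days)=28, ROUND(AVG(age_days), 2)=36.67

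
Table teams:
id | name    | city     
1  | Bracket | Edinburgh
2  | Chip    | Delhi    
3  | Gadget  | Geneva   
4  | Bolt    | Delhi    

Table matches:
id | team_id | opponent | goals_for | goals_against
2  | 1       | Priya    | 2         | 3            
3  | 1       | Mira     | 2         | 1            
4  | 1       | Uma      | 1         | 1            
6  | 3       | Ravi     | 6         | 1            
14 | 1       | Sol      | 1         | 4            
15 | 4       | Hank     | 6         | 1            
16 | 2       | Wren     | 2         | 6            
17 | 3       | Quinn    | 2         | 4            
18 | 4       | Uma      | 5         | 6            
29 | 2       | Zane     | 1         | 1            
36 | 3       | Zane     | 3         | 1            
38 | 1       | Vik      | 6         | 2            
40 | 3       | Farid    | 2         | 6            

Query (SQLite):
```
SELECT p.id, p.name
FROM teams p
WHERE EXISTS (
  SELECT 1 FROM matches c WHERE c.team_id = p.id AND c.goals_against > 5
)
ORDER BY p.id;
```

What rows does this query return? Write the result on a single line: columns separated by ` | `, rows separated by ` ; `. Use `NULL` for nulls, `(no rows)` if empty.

For each teams row, check whether any matches with matching team_id has goals_against > 5.
Keep rows where that is true.

2 | Chip ; 3 | Gadget ; 4 | Bolt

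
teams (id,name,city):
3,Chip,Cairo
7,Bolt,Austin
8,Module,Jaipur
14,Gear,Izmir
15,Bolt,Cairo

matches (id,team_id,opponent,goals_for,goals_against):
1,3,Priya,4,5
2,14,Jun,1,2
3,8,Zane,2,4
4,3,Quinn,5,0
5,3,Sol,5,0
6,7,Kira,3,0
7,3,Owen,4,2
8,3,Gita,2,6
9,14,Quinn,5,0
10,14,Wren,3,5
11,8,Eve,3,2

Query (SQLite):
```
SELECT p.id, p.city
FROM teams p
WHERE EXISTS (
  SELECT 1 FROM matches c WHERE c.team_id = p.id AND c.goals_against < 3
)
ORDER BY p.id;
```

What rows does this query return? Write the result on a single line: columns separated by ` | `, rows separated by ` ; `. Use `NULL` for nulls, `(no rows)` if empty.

3 | Cairo ; 7 | Austin ; 8 | Jaipur ; 14 | Izmir

For each teams row, check whether any matches with matching team_id has goals_against < 3.
Keep rows where that is true.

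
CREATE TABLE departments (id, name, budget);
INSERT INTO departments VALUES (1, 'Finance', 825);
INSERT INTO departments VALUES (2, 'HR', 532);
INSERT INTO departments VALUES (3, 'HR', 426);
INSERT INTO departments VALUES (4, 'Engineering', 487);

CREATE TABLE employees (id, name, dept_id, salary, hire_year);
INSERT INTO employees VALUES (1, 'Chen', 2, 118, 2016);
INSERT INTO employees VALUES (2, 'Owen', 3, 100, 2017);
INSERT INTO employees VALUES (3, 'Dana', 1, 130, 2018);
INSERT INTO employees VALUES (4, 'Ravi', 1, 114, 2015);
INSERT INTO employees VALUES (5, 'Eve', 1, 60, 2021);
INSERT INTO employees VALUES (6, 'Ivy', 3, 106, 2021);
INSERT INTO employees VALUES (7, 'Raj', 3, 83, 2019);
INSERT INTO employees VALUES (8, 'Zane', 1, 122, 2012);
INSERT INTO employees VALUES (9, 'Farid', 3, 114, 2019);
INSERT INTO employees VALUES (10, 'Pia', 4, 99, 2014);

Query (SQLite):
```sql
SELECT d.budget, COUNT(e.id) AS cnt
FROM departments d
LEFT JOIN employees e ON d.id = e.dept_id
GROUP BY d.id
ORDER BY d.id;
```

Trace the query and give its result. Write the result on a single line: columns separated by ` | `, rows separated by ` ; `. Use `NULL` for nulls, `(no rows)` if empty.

LEFT JOIN keeps every departments row; unmatched ones get NULL for employees columns.
Group by departments.id and compute COUNT(e.id). COUNT(col) of an all-NULL group is 0.
  1: ids {3, 4, 5, 8} → COUNT(e.id)=4
  2: ids {1} → COUNT(e.id)=1
  3: ids {2, 6, 7, 9} → COUNT(e.id)=4
  4: ids {10} → COUNT(e.id)=1

825 | 4 ; 532 | 1 ; 426 | 4 ; 487 | 1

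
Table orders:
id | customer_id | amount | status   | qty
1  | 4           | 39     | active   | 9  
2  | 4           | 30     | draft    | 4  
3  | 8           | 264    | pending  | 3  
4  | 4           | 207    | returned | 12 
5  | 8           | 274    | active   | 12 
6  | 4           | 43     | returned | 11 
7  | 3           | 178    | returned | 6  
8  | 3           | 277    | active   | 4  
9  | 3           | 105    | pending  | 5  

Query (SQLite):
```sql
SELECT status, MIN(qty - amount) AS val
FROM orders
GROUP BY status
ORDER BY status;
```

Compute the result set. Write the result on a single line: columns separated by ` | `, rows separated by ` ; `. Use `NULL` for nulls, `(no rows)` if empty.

active | -273 ; draft | -26 ; pending | -261 ; returned | -195

For each row compute qty - amount.
Group by status; take MIN of the expression per group.
  active: ids {1, 5, 8} → MIN(qty - amount)=-273
  draft: ids {2} → MIN(qty - amount)=-26
  pending: ids {3, 9} → MIN(qty - amount)=-261
  returned: ids {4, 6, 7} → MIN(qty - amount)=-195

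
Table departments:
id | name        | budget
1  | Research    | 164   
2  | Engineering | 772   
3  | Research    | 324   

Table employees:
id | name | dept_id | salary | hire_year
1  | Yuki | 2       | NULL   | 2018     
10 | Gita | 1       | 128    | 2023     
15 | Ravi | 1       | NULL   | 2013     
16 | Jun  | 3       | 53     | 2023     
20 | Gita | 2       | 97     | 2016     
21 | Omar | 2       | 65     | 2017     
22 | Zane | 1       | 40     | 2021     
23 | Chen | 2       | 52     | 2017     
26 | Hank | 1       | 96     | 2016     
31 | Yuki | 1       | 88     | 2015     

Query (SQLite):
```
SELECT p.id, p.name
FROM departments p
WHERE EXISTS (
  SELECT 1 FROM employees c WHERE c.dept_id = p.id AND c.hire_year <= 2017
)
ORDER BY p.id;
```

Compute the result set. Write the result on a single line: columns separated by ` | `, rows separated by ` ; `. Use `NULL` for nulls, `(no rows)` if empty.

For each departments row, check whether any employees with matching dept_id has hire_year <= 2017.
Keep rows where that is true.

1 | Research ; 2 | Engineering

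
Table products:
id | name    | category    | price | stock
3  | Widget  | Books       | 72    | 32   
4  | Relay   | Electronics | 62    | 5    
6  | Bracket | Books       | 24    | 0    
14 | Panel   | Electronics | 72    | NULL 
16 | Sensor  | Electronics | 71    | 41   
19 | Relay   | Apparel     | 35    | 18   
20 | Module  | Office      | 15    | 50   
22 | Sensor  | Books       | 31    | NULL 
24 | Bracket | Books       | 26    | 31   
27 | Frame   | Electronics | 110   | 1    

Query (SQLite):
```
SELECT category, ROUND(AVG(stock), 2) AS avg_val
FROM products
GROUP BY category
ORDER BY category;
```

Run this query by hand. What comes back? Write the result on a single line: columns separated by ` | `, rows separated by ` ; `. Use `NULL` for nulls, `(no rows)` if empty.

Partition products by category; compute ROUND(AVG(stock), 2) within each group.
  Apparel: ids {19} → ROUND(AVG(stock), 2)=18
  Books: ids {3, 6, 22, 24} → ROUND(AVG(stock), 2)=21
  Electronics: ids {4, 14, 16, 27} → ROUND(AVG(stock), 2)=15.67
  Office: ids {20} → ROUND(AVG(stock), 2)=50

Apparel | 18 ; Books | 21 ; Electronics | 15.67 ; Office | 50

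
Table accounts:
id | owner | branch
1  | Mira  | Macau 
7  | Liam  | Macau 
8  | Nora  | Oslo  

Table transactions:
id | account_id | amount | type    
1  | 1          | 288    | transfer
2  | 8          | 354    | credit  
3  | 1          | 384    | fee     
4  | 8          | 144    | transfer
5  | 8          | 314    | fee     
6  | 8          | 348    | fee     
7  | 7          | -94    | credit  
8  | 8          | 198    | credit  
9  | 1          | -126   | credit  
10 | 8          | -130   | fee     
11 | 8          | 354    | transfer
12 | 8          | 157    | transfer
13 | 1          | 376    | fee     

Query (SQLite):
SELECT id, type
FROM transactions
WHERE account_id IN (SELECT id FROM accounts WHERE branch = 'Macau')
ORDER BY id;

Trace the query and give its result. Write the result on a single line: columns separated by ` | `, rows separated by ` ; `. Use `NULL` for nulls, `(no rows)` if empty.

1 | transfer ; 3 | fee ; 7 | credit ; 9 | credit ; 13 | fee

Inner query: accounts.id where branch = 'Macau'.
Outer: keep transactions rows whose account_id is in that set.
Inner query → {1, 7}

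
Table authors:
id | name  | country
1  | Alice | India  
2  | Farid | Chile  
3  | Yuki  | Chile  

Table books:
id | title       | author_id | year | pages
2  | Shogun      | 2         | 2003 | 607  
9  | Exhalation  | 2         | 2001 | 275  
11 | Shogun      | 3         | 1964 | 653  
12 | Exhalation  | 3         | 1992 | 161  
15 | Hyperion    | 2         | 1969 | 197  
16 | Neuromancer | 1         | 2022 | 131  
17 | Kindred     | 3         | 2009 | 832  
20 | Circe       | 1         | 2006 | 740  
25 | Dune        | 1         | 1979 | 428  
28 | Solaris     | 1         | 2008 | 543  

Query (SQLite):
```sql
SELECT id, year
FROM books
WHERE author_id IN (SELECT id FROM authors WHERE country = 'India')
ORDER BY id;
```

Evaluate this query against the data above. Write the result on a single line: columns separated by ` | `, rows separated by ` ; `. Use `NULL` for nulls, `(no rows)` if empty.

Inner query: authors.id where country = 'India'.
Outer: keep books rows whose author_id is in that set.
Inner query → {1}

16 | 2022 ; 20 | 2006 ; 25 | 1979 ; 28 | 2008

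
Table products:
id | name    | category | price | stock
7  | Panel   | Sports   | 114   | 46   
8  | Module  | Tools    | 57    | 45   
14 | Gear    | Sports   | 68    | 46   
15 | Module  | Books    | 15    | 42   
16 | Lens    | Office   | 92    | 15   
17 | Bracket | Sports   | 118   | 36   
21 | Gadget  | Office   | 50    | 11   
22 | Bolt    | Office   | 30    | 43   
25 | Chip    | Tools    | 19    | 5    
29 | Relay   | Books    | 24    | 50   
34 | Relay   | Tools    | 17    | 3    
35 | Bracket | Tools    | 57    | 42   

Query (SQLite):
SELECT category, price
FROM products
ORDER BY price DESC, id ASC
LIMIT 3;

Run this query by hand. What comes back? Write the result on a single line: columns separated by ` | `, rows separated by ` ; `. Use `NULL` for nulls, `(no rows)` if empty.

Sort by price desc, tiebreak id asc: (118, id=17), (114, id=7), (92, id=16), (68, id=14), (57, id=8), (57, id=35) …. Take first 3.

Sports | 118 ; Sports | 114 ; Office | 92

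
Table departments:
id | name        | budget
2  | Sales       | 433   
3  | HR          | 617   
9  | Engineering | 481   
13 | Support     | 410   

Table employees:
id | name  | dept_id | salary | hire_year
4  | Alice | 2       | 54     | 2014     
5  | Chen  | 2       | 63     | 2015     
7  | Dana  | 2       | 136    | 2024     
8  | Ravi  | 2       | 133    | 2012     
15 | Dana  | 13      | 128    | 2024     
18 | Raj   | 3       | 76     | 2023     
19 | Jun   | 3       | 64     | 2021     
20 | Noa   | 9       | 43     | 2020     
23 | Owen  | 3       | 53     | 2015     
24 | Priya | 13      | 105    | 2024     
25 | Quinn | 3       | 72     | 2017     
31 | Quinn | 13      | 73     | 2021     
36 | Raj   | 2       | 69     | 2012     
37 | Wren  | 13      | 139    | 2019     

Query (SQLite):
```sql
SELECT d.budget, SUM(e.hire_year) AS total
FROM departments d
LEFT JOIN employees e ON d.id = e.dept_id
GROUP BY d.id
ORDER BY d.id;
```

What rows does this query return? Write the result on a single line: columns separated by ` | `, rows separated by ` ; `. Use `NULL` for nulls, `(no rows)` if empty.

433 | 10077 ; 617 | 8076 ; 481 | 2020 ; 410 | 8088

LEFT JOIN keeps every departments row; unmatched ones get NULL for employees columns.
Group by departments.id and compute SUM(e.hire_year). SUM over an all-NULL group is NULL.
  2: ids {4, 5, 7, 8, 36} → SUM(e.hire_year)=10077
  3: ids {18, 19, 23, 25} → SUM(e.hire_year)=8076
  9: ids {20} → SUM(e.hire_year)=2020
  13: ids {15, 24, 31, 37} → SUM(e.hire_year)=8088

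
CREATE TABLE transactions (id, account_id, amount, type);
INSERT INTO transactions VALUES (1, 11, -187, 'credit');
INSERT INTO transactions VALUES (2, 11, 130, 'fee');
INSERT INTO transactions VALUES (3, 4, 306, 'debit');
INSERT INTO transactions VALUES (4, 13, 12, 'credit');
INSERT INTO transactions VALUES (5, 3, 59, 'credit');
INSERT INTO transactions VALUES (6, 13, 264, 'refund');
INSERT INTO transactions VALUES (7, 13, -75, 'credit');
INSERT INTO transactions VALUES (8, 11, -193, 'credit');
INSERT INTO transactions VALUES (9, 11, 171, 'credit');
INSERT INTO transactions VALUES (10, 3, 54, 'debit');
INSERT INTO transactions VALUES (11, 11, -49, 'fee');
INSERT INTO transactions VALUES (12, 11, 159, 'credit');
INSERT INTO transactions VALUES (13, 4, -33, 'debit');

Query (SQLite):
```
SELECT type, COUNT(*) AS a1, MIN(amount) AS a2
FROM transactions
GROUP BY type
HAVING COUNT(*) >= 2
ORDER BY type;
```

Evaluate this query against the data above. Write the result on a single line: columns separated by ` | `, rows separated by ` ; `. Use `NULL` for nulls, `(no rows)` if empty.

Group transactions by type.
Per group compute: COUNT(*), MIN(amount).
HAVING: drop groups with fewer than 2 rows.
  credit: ids {1, 4, 5, 7, 8, 9, 12} → COUNT(*)=7, MIN(amount)=-193
  debit: ids {3, 10, 13} → COUNT(*)=3, MIN(amount)=-33
  fee: ids {2, 11} → COUNT(*)=2, MIN(amount)=-49
  refund: ids {6} → COUNT(*)=1, MIN(amount)=264

credit | 7 | -193 ; debit | 3 | -33 ; fee | 2 | -49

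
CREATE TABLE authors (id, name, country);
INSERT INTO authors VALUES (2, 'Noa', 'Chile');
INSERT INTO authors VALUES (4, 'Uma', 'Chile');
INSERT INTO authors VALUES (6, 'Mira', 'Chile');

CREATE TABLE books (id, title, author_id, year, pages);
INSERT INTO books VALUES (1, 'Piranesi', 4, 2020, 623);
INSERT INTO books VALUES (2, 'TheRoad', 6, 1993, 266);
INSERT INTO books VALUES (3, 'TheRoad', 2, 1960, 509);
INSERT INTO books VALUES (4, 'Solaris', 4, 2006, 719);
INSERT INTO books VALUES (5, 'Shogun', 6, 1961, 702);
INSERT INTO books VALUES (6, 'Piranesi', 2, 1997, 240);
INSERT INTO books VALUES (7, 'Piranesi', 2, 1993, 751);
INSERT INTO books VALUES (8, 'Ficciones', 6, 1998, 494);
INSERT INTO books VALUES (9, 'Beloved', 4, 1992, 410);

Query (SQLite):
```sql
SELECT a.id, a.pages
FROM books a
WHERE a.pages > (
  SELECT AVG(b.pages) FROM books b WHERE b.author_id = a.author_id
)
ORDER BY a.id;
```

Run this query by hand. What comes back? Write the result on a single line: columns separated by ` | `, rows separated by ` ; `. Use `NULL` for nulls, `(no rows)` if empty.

1 | 623 ; 3 | 509 ; 4 | 719 ; 5 | 702 ; 7 | 751 ; 8 | 494

For each books row a, compute AVG(pages) over rows sharing a.author_id.
Keep row a if a.pages > that per-group AVG.
  author_id=2: AVG(pages) = 500.0
  author_id=4: AVG(pages) = 584.0
  author_id=6: AVG(pages) = 487.333333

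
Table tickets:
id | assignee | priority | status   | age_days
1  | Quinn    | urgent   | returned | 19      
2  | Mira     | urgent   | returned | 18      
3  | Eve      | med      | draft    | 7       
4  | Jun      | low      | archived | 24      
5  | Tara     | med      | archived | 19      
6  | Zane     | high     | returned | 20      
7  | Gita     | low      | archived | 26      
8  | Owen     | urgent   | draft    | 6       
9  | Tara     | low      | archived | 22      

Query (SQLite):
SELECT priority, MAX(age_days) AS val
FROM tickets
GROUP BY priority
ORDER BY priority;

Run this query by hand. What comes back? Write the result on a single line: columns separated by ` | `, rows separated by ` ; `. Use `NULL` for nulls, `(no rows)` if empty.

high | 20 ; low | 26 ; med | 19 ; urgent | 19

Partition tickets by priority; compute MAX(age_days) within each group.
  high: ids {6} → MAX(age_days)=20
  low: ids {4, 7, 9} → MAX(age_days)=26
  med: ids {3, 5} → MAX(age_days)=19
  urgent: ids {1, 2, 8} → MAX(age_days)=19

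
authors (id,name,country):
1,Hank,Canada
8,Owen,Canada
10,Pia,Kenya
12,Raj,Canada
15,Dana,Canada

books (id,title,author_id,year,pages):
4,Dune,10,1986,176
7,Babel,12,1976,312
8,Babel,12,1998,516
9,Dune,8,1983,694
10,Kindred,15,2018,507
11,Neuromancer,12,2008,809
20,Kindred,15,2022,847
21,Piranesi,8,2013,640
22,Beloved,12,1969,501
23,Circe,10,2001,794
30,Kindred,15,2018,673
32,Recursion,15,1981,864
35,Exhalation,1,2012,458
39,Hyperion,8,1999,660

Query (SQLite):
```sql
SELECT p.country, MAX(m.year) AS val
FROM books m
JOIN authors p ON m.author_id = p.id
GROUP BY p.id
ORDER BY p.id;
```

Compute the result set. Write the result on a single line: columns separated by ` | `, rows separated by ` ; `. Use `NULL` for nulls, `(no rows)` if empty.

Join each books row to its authors via author_id.
Group joined rows by authors.id; compute MAX(m.year) per group.
  1: ids {35} → MAX(m.year)=2012
  8: ids {9, 21, 39} → MAX(m.year)=2013
  10: ids {4, 23} → MAX(m.year)=2001
  12: ids {7, 8, 11, 22} → MAX(m.year)=2008
  15: ids {10, 20, 30, 32} → MAX(m.year)=2022

Canada | 2012 ; Canada | 2013 ; Kenya | 2001 ; Canada | 2008 ; Canada | 2022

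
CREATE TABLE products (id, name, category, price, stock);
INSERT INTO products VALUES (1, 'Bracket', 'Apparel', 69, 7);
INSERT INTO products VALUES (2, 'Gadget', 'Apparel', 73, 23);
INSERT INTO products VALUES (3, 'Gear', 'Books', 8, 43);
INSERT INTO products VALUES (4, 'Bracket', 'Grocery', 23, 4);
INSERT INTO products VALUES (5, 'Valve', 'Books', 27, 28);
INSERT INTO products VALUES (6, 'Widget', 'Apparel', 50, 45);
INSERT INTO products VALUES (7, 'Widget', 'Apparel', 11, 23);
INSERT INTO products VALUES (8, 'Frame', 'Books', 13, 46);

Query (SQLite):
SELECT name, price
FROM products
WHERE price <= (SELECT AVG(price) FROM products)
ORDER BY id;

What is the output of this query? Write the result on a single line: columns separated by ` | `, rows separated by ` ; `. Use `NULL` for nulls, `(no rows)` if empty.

Scalar subquery: AVG(price) over all products rows = 34.25.
Keep rows where price <= that value.

Gear | 8 ; Bracket | 23 ; Valve | 27 ; Widget | 11 ; Frame | 13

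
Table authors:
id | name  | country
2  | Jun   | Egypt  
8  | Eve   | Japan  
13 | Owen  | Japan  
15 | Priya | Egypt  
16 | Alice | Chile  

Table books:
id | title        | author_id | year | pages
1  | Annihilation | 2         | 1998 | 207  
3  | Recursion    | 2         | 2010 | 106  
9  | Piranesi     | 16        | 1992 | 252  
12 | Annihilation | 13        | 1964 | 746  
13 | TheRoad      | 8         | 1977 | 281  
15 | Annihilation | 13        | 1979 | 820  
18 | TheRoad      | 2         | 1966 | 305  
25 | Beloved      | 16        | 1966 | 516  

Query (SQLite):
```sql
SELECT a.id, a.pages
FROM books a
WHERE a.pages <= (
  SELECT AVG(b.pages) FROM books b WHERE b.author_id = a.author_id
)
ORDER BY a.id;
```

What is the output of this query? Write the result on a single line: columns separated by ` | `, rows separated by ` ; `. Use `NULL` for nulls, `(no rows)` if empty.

For each books row a, compute AVG(pages) over rows sharing a.author_id.
Keep row a if a.pages <= that per-group AVG.
  author_id=2: AVG(pages) = 206.0
  author_id=8: AVG(pages) = 281.0
  author_id=13: AVG(pages) = 783.0
  author_id=16: AVG(pages) = 384.0

3 | 106 ; 9 | 252 ; 12 | 746 ; 13 | 281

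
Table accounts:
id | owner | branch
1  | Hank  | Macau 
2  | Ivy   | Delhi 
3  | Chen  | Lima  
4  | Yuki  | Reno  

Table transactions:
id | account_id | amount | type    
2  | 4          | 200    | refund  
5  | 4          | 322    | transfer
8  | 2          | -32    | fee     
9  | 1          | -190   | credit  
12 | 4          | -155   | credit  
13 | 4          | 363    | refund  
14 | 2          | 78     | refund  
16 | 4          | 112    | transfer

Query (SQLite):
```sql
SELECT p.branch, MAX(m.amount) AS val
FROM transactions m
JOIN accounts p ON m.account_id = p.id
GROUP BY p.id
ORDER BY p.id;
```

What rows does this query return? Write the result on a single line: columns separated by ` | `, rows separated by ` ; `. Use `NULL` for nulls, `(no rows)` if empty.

Macau | -190 ; Delhi | 78 ; Reno | 363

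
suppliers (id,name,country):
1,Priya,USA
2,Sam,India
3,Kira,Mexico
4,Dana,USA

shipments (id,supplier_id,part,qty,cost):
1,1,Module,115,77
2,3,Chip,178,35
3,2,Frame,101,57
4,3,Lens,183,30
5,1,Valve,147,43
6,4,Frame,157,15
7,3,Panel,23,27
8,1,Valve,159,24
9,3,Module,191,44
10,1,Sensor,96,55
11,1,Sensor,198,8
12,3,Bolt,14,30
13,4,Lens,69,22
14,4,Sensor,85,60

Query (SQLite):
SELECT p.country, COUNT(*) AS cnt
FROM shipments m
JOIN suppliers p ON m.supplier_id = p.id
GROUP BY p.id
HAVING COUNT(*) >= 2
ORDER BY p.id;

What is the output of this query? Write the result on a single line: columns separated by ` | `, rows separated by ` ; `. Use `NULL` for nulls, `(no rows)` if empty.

Join each shipments row to its suppliers via supplier_id.
Group joined rows by suppliers.id; compute COUNT(*) per group.
HAVING: keep groups with count ≥ 2.
  1: ids {1, 5, 8, 10, 11} → COUNT(*)=5
  2: ids {3} → COUNT(*)=1
  3: ids {2, 4, 7, 9, 12} → COUNT(*)=5
  4: ids {6, 13, 14} → COUNT(*)=3

USA | 5 ; Mexico | 5 ; USA | 3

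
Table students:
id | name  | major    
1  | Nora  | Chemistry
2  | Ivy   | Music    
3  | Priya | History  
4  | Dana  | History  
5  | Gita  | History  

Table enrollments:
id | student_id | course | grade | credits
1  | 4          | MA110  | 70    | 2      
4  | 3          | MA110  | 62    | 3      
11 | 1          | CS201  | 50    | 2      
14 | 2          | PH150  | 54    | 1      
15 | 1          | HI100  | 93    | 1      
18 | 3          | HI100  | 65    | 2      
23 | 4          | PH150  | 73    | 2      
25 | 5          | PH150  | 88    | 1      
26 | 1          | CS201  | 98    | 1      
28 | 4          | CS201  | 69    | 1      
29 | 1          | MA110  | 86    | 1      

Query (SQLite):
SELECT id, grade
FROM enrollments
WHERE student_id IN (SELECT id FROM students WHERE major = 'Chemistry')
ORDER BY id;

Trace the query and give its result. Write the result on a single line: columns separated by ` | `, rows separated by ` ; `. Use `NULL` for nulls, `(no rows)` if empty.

11 | 50 ; 15 | 93 ; 26 | 98 ; 29 | 86

Inner query: students.id where major = 'Chemistry'.
Outer: keep enrollments rows whose student_id is in that set.
Inner query → {1}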